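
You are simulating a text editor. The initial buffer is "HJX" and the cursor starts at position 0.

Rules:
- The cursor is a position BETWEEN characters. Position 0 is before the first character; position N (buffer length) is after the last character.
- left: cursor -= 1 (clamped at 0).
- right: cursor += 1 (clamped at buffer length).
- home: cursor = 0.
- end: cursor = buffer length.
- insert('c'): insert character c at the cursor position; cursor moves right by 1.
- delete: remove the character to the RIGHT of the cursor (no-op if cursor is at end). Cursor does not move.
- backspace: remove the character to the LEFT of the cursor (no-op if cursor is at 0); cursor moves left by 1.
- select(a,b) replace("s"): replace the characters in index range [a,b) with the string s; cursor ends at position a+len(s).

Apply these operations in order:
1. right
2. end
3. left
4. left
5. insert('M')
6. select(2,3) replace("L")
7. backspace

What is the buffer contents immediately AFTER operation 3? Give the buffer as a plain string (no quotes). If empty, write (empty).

Answer: HJX

Derivation:
After op 1 (right): buf='HJX' cursor=1
After op 2 (end): buf='HJX' cursor=3
After op 3 (left): buf='HJX' cursor=2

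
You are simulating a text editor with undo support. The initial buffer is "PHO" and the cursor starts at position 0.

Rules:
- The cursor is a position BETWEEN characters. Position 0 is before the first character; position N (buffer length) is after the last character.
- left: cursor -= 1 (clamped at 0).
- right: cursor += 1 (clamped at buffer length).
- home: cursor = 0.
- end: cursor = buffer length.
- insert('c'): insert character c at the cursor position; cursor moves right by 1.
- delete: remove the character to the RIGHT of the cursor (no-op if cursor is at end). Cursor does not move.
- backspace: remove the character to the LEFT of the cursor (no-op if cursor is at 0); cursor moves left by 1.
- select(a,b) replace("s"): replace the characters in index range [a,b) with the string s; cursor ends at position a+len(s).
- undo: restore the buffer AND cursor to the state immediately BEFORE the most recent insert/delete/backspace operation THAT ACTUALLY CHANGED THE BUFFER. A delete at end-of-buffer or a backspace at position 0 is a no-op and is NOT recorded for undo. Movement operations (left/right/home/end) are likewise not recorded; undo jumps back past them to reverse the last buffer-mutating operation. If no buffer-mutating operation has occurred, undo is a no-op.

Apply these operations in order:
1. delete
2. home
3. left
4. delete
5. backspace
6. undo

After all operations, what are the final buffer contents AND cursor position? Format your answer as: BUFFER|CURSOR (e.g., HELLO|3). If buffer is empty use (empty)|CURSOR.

Answer: HO|0

Derivation:
After op 1 (delete): buf='HO' cursor=0
After op 2 (home): buf='HO' cursor=0
After op 3 (left): buf='HO' cursor=0
After op 4 (delete): buf='O' cursor=0
After op 5 (backspace): buf='O' cursor=0
After op 6 (undo): buf='HO' cursor=0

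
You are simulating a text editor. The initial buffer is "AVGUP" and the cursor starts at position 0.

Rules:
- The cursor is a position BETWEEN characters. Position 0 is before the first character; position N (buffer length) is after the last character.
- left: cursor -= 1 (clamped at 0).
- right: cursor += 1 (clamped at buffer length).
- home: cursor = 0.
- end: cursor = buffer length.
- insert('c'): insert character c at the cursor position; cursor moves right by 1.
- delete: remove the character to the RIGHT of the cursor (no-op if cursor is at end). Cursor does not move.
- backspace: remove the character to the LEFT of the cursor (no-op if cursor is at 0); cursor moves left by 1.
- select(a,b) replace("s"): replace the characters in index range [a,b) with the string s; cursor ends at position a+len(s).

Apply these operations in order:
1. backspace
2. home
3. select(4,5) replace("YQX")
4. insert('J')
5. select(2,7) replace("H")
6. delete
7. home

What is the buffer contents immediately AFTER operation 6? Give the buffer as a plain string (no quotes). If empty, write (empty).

After op 1 (backspace): buf='AVGUP' cursor=0
After op 2 (home): buf='AVGUP' cursor=0
After op 3 (select(4,5) replace("YQX")): buf='AVGUYQX' cursor=7
After op 4 (insert('J')): buf='AVGUYQXJ' cursor=8
After op 5 (select(2,7) replace("H")): buf='AVHJ' cursor=3
After op 6 (delete): buf='AVH' cursor=3

Answer: AVH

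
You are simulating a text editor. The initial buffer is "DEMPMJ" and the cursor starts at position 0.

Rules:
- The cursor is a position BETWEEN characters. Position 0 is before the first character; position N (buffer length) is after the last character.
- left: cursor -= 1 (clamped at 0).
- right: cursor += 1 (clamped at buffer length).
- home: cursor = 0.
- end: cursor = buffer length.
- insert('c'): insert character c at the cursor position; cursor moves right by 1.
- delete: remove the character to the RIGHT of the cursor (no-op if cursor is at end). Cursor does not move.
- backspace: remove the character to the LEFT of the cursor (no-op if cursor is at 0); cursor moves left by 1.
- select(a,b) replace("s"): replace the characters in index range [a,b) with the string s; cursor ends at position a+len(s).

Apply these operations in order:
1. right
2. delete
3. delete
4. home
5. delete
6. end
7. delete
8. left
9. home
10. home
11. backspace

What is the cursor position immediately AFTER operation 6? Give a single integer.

After op 1 (right): buf='DEMPMJ' cursor=1
After op 2 (delete): buf='DMPMJ' cursor=1
After op 3 (delete): buf='DPMJ' cursor=1
After op 4 (home): buf='DPMJ' cursor=0
After op 5 (delete): buf='PMJ' cursor=0
After op 6 (end): buf='PMJ' cursor=3

Answer: 3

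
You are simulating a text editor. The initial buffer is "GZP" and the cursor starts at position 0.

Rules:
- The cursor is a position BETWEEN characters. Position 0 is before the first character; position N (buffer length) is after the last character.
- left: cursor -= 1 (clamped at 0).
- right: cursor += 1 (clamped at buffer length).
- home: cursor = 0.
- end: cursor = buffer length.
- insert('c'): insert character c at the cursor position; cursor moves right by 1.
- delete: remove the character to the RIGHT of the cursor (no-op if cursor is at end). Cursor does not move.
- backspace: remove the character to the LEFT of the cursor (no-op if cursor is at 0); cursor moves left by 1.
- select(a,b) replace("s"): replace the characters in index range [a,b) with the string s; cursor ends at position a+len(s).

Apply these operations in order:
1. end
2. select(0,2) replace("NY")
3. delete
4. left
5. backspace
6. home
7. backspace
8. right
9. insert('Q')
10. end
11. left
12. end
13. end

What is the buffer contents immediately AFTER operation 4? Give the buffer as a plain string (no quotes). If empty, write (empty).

After op 1 (end): buf='GZP' cursor=3
After op 2 (select(0,2) replace("NY")): buf='NYP' cursor=2
After op 3 (delete): buf='NY' cursor=2
After op 4 (left): buf='NY' cursor=1

Answer: NY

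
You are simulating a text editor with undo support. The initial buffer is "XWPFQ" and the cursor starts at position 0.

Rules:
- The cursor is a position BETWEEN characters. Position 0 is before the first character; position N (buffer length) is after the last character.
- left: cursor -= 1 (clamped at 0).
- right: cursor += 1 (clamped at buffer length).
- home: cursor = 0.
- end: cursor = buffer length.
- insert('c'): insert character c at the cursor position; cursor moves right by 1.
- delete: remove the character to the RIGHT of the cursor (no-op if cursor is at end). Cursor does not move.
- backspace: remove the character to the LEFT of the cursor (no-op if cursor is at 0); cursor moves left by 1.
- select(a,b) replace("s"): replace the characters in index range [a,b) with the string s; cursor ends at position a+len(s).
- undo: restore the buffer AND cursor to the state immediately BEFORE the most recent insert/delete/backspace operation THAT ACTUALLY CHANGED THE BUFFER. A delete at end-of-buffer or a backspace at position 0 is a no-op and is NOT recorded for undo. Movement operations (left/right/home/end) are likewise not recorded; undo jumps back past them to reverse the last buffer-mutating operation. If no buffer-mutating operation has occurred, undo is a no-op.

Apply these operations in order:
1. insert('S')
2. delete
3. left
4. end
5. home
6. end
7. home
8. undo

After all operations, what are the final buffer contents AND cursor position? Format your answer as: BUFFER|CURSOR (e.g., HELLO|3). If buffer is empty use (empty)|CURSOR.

Answer: SXWPFQ|1

Derivation:
After op 1 (insert('S')): buf='SXWPFQ' cursor=1
After op 2 (delete): buf='SWPFQ' cursor=1
After op 3 (left): buf='SWPFQ' cursor=0
After op 4 (end): buf='SWPFQ' cursor=5
After op 5 (home): buf='SWPFQ' cursor=0
After op 6 (end): buf='SWPFQ' cursor=5
After op 7 (home): buf='SWPFQ' cursor=0
After op 8 (undo): buf='SXWPFQ' cursor=1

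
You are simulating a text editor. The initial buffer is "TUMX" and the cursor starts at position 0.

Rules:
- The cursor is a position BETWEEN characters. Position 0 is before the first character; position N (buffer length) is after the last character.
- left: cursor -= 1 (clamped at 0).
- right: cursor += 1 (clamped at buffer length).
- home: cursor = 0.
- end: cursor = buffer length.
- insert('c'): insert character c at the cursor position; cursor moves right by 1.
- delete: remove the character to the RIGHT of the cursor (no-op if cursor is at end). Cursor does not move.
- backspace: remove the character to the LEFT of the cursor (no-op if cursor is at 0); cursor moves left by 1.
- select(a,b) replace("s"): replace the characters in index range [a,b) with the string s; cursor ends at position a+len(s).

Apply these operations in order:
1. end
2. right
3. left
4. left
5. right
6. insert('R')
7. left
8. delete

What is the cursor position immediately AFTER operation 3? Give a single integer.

Answer: 3

Derivation:
After op 1 (end): buf='TUMX' cursor=4
After op 2 (right): buf='TUMX' cursor=4
After op 3 (left): buf='TUMX' cursor=3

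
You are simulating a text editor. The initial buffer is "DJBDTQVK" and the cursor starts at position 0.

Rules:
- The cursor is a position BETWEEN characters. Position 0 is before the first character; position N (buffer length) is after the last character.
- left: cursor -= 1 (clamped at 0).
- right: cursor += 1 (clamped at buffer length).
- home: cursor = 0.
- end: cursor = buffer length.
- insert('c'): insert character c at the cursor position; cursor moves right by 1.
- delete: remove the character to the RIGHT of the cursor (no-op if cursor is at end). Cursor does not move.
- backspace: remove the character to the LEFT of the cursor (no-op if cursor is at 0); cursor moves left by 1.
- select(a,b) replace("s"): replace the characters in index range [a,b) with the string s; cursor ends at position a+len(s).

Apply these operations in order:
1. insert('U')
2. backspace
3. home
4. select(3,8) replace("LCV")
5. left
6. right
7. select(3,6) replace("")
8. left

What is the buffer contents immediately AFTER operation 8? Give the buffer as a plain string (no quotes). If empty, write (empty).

After op 1 (insert('U')): buf='UDJBDTQVK' cursor=1
After op 2 (backspace): buf='DJBDTQVK' cursor=0
After op 3 (home): buf='DJBDTQVK' cursor=0
After op 4 (select(3,8) replace("LCV")): buf='DJBLCV' cursor=6
After op 5 (left): buf='DJBLCV' cursor=5
After op 6 (right): buf='DJBLCV' cursor=6
After op 7 (select(3,6) replace("")): buf='DJB' cursor=3
After op 8 (left): buf='DJB' cursor=2

Answer: DJB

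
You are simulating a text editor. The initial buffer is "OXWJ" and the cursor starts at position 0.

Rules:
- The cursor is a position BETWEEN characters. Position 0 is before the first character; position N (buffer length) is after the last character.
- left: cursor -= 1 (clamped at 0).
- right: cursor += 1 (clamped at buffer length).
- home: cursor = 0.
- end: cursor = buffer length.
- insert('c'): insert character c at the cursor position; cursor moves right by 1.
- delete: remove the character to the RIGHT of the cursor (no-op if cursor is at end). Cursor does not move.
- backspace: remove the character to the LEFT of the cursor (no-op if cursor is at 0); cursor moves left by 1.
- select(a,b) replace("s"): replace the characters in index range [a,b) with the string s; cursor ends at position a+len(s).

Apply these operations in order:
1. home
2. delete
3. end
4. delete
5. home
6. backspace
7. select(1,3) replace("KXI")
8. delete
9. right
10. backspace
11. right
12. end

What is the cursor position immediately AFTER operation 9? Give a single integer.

After op 1 (home): buf='OXWJ' cursor=0
After op 2 (delete): buf='XWJ' cursor=0
After op 3 (end): buf='XWJ' cursor=3
After op 4 (delete): buf='XWJ' cursor=3
After op 5 (home): buf='XWJ' cursor=0
After op 6 (backspace): buf='XWJ' cursor=0
After op 7 (select(1,3) replace("KXI")): buf='XKXI' cursor=4
After op 8 (delete): buf='XKXI' cursor=4
After op 9 (right): buf='XKXI' cursor=4

Answer: 4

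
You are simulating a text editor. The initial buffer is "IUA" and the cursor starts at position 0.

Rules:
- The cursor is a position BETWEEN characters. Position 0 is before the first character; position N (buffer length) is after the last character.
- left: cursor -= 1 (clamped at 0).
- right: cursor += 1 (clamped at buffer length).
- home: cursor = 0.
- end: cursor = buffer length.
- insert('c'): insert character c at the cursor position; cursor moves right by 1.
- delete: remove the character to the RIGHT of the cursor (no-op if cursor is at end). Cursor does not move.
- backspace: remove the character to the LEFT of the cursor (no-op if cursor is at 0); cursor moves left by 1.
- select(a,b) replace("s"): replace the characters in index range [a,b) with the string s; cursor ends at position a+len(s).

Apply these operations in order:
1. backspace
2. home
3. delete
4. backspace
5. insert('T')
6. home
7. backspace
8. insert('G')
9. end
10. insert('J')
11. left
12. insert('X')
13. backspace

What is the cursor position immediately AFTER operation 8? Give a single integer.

Answer: 1

Derivation:
After op 1 (backspace): buf='IUA' cursor=0
After op 2 (home): buf='IUA' cursor=0
After op 3 (delete): buf='UA' cursor=0
After op 4 (backspace): buf='UA' cursor=0
After op 5 (insert('T')): buf='TUA' cursor=1
After op 6 (home): buf='TUA' cursor=0
After op 7 (backspace): buf='TUA' cursor=0
After op 8 (insert('G')): buf='GTUA' cursor=1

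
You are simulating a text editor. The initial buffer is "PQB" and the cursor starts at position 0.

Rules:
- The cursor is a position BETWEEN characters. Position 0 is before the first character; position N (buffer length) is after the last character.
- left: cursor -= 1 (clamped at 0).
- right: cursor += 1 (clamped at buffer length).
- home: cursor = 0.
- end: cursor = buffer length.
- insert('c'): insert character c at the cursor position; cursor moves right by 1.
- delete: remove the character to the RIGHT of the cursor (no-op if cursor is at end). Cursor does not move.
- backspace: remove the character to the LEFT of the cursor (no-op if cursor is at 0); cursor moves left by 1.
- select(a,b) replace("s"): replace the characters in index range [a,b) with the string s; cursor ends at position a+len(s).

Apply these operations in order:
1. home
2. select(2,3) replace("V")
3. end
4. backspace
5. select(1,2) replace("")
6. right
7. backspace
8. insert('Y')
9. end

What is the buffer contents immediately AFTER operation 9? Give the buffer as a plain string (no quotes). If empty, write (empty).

After op 1 (home): buf='PQB' cursor=0
After op 2 (select(2,3) replace("V")): buf='PQV' cursor=3
After op 3 (end): buf='PQV' cursor=3
After op 4 (backspace): buf='PQ' cursor=2
After op 5 (select(1,2) replace("")): buf='P' cursor=1
After op 6 (right): buf='P' cursor=1
After op 7 (backspace): buf='(empty)' cursor=0
After op 8 (insert('Y')): buf='Y' cursor=1
After op 9 (end): buf='Y' cursor=1

Answer: Y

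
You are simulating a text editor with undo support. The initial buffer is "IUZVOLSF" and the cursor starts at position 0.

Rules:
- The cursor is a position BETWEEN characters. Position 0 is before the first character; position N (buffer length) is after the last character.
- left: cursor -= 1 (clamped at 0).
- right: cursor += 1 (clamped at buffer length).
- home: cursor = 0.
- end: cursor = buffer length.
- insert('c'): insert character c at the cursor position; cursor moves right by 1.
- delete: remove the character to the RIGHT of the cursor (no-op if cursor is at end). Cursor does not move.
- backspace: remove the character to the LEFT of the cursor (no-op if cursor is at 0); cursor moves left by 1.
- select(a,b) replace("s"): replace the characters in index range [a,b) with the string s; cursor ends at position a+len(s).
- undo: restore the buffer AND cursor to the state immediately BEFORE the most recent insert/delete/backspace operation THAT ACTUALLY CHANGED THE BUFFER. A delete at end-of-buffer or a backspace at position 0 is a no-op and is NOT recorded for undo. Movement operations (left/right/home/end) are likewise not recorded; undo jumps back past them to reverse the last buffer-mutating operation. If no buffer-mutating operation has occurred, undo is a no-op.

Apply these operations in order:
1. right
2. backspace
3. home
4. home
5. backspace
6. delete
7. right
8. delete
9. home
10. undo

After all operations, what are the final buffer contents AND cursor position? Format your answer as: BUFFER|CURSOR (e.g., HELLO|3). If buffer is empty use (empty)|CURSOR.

After op 1 (right): buf='IUZVOLSF' cursor=1
After op 2 (backspace): buf='UZVOLSF' cursor=0
After op 3 (home): buf='UZVOLSF' cursor=0
After op 4 (home): buf='UZVOLSF' cursor=0
After op 5 (backspace): buf='UZVOLSF' cursor=0
After op 6 (delete): buf='ZVOLSF' cursor=0
After op 7 (right): buf='ZVOLSF' cursor=1
After op 8 (delete): buf='ZOLSF' cursor=1
After op 9 (home): buf='ZOLSF' cursor=0
After op 10 (undo): buf='ZVOLSF' cursor=1

Answer: ZVOLSF|1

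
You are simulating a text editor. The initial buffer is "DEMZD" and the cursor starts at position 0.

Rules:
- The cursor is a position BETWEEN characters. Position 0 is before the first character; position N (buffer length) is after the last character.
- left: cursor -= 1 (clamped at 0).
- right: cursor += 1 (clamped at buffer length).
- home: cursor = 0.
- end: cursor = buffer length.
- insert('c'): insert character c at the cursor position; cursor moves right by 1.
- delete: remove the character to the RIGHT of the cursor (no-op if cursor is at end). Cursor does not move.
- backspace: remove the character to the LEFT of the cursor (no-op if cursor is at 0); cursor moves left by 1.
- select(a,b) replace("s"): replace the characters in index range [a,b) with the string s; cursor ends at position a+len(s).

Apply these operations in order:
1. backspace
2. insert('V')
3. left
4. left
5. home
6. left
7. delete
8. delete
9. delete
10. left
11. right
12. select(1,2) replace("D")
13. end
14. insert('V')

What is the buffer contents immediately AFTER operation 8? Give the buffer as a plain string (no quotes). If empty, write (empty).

Answer: EMZD

Derivation:
After op 1 (backspace): buf='DEMZD' cursor=0
After op 2 (insert('V')): buf='VDEMZD' cursor=1
After op 3 (left): buf='VDEMZD' cursor=0
After op 4 (left): buf='VDEMZD' cursor=0
After op 5 (home): buf='VDEMZD' cursor=0
After op 6 (left): buf='VDEMZD' cursor=0
After op 7 (delete): buf='DEMZD' cursor=0
After op 8 (delete): buf='EMZD' cursor=0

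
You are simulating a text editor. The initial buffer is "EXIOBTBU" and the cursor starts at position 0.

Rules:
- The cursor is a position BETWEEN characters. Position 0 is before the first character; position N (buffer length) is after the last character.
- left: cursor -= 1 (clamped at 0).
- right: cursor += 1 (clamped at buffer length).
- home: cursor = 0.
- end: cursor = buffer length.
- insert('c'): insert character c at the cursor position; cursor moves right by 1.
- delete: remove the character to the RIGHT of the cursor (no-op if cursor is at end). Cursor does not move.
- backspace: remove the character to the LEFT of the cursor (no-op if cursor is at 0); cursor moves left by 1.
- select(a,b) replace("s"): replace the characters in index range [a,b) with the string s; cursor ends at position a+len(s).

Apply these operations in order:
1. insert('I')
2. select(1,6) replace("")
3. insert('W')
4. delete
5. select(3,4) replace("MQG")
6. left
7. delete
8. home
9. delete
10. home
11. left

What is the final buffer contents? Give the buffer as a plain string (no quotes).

After op 1 (insert('I')): buf='IEXIOBTBU' cursor=1
After op 2 (select(1,6) replace("")): buf='ITBU' cursor=1
After op 3 (insert('W')): buf='IWTBU' cursor=2
After op 4 (delete): buf='IWBU' cursor=2
After op 5 (select(3,4) replace("MQG")): buf='IWBMQG' cursor=6
After op 6 (left): buf='IWBMQG' cursor=5
After op 7 (delete): buf='IWBMQ' cursor=5
After op 8 (home): buf='IWBMQ' cursor=0
After op 9 (delete): buf='WBMQ' cursor=0
After op 10 (home): buf='WBMQ' cursor=0
After op 11 (left): buf='WBMQ' cursor=0

Answer: WBMQ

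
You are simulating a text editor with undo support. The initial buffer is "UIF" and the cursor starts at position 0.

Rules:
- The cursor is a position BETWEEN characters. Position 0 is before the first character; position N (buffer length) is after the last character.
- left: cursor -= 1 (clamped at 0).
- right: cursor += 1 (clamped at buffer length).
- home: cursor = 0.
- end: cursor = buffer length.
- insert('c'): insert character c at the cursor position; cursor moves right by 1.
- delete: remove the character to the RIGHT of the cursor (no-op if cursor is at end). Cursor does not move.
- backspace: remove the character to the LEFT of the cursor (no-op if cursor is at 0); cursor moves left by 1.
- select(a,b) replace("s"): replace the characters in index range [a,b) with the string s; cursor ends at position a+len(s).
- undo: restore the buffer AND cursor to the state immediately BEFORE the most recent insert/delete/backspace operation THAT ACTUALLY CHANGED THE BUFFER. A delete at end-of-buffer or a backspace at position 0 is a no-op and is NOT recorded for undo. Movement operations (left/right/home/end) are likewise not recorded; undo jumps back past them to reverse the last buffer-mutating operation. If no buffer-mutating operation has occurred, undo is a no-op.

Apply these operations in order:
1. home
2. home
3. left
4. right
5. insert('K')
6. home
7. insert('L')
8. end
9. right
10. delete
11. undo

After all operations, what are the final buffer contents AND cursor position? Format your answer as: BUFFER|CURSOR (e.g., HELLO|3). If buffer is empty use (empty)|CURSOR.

Answer: UKIF|0

Derivation:
After op 1 (home): buf='UIF' cursor=0
After op 2 (home): buf='UIF' cursor=0
After op 3 (left): buf='UIF' cursor=0
After op 4 (right): buf='UIF' cursor=1
After op 5 (insert('K')): buf='UKIF' cursor=2
After op 6 (home): buf='UKIF' cursor=0
After op 7 (insert('L')): buf='LUKIF' cursor=1
After op 8 (end): buf='LUKIF' cursor=5
After op 9 (right): buf='LUKIF' cursor=5
After op 10 (delete): buf='LUKIF' cursor=5
After op 11 (undo): buf='UKIF' cursor=0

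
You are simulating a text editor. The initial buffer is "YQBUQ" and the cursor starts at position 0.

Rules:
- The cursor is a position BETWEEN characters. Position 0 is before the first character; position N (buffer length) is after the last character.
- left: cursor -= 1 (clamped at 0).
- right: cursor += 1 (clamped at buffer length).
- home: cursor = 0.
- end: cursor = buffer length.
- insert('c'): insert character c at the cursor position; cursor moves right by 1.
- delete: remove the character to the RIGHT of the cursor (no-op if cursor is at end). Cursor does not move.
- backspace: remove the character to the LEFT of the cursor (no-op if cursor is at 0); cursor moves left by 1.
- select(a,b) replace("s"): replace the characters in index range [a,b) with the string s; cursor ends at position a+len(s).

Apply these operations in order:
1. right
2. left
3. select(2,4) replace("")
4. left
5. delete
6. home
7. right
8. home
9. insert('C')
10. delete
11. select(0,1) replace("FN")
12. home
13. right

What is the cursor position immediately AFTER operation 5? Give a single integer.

Answer: 1

Derivation:
After op 1 (right): buf='YQBUQ' cursor=1
After op 2 (left): buf='YQBUQ' cursor=0
After op 3 (select(2,4) replace("")): buf='YQQ' cursor=2
After op 4 (left): buf='YQQ' cursor=1
After op 5 (delete): buf='YQ' cursor=1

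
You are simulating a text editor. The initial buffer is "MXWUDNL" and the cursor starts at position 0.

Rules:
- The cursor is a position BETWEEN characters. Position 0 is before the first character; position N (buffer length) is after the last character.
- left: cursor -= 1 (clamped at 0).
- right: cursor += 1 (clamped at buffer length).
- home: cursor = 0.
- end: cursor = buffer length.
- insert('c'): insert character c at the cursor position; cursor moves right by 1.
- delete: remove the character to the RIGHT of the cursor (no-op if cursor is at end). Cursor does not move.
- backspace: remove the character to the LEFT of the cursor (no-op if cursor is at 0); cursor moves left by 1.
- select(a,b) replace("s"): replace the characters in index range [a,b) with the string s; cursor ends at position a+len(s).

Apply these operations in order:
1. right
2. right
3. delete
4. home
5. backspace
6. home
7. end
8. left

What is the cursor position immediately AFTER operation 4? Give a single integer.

After op 1 (right): buf='MXWUDNL' cursor=1
After op 2 (right): buf='MXWUDNL' cursor=2
After op 3 (delete): buf='MXUDNL' cursor=2
After op 4 (home): buf='MXUDNL' cursor=0

Answer: 0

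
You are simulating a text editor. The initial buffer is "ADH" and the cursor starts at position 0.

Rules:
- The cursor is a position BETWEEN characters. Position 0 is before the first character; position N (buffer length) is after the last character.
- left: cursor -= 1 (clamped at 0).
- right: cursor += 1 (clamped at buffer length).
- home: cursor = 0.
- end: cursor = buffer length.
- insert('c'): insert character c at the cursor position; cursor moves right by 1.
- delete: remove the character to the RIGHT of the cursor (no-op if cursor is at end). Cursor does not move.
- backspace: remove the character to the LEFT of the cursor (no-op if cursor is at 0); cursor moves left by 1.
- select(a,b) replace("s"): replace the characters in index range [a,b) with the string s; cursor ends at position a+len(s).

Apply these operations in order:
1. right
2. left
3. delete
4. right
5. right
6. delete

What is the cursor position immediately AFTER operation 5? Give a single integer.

After op 1 (right): buf='ADH' cursor=1
After op 2 (left): buf='ADH' cursor=0
After op 3 (delete): buf='DH' cursor=0
After op 4 (right): buf='DH' cursor=1
After op 5 (right): buf='DH' cursor=2

Answer: 2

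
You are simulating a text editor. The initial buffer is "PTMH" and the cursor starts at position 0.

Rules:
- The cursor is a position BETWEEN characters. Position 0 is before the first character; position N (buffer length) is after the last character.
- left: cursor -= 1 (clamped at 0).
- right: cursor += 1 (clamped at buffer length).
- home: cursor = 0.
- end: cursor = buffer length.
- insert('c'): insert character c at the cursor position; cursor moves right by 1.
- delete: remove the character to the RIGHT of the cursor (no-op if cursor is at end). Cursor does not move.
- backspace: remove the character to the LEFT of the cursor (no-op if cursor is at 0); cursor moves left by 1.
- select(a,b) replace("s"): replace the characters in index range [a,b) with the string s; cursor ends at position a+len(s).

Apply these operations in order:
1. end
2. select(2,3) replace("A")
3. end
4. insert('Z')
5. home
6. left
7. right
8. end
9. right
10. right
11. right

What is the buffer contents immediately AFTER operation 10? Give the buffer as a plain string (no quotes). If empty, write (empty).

After op 1 (end): buf='PTMH' cursor=4
After op 2 (select(2,3) replace("A")): buf='PTAH' cursor=3
After op 3 (end): buf='PTAH' cursor=4
After op 4 (insert('Z')): buf='PTAHZ' cursor=5
After op 5 (home): buf='PTAHZ' cursor=0
After op 6 (left): buf='PTAHZ' cursor=0
After op 7 (right): buf='PTAHZ' cursor=1
After op 8 (end): buf='PTAHZ' cursor=5
After op 9 (right): buf='PTAHZ' cursor=5
After op 10 (right): buf='PTAHZ' cursor=5

Answer: PTAHZ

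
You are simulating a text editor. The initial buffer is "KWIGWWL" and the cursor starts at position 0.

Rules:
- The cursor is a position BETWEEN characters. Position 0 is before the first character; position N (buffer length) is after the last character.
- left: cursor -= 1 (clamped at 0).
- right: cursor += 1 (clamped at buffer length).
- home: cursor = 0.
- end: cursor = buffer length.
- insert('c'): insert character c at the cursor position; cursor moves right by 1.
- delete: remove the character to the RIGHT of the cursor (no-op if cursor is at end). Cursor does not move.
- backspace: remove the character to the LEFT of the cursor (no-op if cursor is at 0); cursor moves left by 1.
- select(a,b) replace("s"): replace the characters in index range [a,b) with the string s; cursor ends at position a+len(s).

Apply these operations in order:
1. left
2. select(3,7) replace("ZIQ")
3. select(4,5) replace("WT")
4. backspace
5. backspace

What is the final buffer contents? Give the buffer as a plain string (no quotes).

After op 1 (left): buf='KWIGWWL' cursor=0
After op 2 (select(3,7) replace("ZIQ")): buf='KWIZIQ' cursor=6
After op 3 (select(4,5) replace("WT")): buf='KWIZWTQ' cursor=6
After op 4 (backspace): buf='KWIZWQ' cursor=5
After op 5 (backspace): buf='KWIZQ' cursor=4

Answer: KWIZQ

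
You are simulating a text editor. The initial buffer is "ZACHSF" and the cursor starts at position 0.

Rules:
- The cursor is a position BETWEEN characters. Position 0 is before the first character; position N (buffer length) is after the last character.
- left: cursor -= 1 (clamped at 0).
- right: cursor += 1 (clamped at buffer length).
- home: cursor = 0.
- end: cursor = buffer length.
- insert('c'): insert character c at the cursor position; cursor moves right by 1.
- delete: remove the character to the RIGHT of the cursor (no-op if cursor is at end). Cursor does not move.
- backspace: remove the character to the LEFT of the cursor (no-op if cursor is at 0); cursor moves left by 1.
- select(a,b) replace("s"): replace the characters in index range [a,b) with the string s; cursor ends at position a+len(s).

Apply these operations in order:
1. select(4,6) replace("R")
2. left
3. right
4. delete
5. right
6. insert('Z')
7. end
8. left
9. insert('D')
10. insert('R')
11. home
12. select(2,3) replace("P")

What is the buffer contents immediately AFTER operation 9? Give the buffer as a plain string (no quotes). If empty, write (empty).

Answer: ZACHRDZ

Derivation:
After op 1 (select(4,6) replace("R")): buf='ZACHR' cursor=5
After op 2 (left): buf='ZACHR' cursor=4
After op 3 (right): buf='ZACHR' cursor=5
After op 4 (delete): buf='ZACHR' cursor=5
After op 5 (right): buf='ZACHR' cursor=5
After op 6 (insert('Z')): buf='ZACHRZ' cursor=6
After op 7 (end): buf='ZACHRZ' cursor=6
After op 8 (left): buf='ZACHRZ' cursor=5
After op 9 (insert('D')): buf='ZACHRDZ' cursor=6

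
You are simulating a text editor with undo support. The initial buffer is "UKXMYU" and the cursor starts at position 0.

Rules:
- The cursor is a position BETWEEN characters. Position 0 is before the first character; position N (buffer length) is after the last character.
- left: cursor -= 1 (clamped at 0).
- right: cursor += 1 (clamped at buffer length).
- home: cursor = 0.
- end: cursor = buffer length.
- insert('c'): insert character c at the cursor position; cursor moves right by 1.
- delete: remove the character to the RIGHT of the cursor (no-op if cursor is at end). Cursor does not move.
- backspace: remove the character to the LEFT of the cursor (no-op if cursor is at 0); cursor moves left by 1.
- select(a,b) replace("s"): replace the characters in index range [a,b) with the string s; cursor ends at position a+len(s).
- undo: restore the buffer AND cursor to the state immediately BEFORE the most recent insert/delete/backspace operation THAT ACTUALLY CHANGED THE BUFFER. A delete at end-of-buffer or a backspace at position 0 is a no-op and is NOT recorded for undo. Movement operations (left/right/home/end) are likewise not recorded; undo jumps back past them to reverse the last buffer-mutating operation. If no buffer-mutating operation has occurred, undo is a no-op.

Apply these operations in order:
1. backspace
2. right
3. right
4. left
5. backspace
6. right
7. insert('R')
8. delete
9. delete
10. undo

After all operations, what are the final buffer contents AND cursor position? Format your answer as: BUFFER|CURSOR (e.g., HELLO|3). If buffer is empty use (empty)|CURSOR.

Answer: KRMYU|2

Derivation:
After op 1 (backspace): buf='UKXMYU' cursor=0
After op 2 (right): buf='UKXMYU' cursor=1
After op 3 (right): buf='UKXMYU' cursor=2
After op 4 (left): buf='UKXMYU' cursor=1
After op 5 (backspace): buf='KXMYU' cursor=0
After op 6 (right): buf='KXMYU' cursor=1
After op 7 (insert('R')): buf='KRXMYU' cursor=2
After op 8 (delete): buf='KRMYU' cursor=2
After op 9 (delete): buf='KRYU' cursor=2
After op 10 (undo): buf='KRMYU' cursor=2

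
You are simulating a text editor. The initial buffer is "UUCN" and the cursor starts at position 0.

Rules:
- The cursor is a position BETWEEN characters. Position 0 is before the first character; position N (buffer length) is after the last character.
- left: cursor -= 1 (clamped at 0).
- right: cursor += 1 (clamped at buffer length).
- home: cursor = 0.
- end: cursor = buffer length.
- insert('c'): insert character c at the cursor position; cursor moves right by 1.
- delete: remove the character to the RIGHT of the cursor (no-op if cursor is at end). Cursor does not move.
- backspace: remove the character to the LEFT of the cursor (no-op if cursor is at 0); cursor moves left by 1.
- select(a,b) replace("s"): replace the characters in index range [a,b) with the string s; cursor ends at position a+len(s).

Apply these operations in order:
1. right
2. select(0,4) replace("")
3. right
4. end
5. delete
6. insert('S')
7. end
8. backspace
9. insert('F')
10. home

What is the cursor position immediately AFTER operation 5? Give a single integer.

After op 1 (right): buf='UUCN' cursor=1
After op 2 (select(0,4) replace("")): buf='(empty)' cursor=0
After op 3 (right): buf='(empty)' cursor=0
After op 4 (end): buf='(empty)' cursor=0
After op 5 (delete): buf='(empty)' cursor=0

Answer: 0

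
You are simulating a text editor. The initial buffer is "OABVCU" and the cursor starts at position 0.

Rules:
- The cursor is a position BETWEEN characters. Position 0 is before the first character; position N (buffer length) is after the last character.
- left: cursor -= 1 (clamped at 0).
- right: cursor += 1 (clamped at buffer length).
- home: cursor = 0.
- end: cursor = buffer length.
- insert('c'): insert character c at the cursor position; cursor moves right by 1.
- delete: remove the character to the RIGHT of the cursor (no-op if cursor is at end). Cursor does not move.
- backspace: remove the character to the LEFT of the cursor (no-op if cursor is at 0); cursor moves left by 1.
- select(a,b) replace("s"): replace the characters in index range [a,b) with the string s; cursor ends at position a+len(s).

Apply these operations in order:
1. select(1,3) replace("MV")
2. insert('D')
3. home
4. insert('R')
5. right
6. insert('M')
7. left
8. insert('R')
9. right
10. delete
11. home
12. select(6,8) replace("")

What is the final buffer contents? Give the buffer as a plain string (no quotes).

Answer: RORMVDU

Derivation:
After op 1 (select(1,3) replace("MV")): buf='OMVVCU' cursor=3
After op 2 (insert('D')): buf='OMVDVCU' cursor=4
After op 3 (home): buf='OMVDVCU' cursor=0
After op 4 (insert('R')): buf='ROMVDVCU' cursor=1
After op 5 (right): buf='ROMVDVCU' cursor=2
After op 6 (insert('M')): buf='ROMMVDVCU' cursor=3
After op 7 (left): buf='ROMMVDVCU' cursor=2
After op 8 (insert('R')): buf='RORMMVDVCU' cursor=3
After op 9 (right): buf='RORMMVDVCU' cursor=4
After op 10 (delete): buf='RORMVDVCU' cursor=4
After op 11 (home): buf='RORMVDVCU' cursor=0
After op 12 (select(6,8) replace("")): buf='RORMVDU' cursor=6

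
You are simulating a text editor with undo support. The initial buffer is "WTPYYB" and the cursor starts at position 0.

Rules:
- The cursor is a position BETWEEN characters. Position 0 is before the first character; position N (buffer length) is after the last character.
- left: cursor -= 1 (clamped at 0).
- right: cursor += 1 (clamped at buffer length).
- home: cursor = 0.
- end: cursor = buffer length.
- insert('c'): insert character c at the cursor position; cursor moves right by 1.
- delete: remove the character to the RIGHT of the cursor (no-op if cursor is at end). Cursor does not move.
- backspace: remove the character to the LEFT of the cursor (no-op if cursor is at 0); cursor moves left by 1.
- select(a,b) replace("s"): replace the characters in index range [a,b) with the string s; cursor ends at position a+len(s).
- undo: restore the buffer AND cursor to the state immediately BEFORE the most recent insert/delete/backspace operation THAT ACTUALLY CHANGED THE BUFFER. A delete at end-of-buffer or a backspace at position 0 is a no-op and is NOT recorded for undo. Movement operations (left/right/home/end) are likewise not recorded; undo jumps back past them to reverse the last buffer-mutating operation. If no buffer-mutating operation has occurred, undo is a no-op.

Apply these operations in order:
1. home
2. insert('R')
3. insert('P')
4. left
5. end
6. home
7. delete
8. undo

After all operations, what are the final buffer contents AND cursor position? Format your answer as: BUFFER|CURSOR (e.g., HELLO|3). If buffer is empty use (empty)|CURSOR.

Answer: RPWTPYYB|0

Derivation:
After op 1 (home): buf='WTPYYB' cursor=0
After op 2 (insert('R')): buf='RWTPYYB' cursor=1
After op 3 (insert('P')): buf='RPWTPYYB' cursor=2
After op 4 (left): buf='RPWTPYYB' cursor=1
After op 5 (end): buf='RPWTPYYB' cursor=8
After op 6 (home): buf='RPWTPYYB' cursor=0
After op 7 (delete): buf='PWTPYYB' cursor=0
After op 8 (undo): buf='RPWTPYYB' cursor=0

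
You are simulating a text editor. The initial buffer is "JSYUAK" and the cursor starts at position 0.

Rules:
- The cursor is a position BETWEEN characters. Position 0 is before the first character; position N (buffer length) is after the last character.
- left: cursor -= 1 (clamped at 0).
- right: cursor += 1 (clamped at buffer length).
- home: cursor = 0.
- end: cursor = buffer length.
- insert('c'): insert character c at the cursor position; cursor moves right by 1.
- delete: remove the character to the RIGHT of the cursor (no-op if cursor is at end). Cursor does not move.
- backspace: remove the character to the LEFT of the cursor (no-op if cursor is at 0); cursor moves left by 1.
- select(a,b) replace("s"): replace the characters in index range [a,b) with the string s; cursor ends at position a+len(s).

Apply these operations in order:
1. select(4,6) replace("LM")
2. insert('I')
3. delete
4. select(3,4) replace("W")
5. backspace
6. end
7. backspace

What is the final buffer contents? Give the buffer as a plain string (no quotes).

After op 1 (select(4,6) replace("LM")): buf='JSYULM' cursor=6
After op 2 (insert('I')): buf='JSYULMI' cursor=7
After op 3 (delete): buf='JSYULMI' cursor=7
After op 4 (select(3,4) replace("W")): buf='JSYWLMI' cursor=4
After op 5 (backspace): buf='JSYLMI' cursor=3
After op 6 (end): buf='JSYLMI' cursor=6
After op 7 (backspace): buf='JSYLM' cursor=5

Answer: JSYLM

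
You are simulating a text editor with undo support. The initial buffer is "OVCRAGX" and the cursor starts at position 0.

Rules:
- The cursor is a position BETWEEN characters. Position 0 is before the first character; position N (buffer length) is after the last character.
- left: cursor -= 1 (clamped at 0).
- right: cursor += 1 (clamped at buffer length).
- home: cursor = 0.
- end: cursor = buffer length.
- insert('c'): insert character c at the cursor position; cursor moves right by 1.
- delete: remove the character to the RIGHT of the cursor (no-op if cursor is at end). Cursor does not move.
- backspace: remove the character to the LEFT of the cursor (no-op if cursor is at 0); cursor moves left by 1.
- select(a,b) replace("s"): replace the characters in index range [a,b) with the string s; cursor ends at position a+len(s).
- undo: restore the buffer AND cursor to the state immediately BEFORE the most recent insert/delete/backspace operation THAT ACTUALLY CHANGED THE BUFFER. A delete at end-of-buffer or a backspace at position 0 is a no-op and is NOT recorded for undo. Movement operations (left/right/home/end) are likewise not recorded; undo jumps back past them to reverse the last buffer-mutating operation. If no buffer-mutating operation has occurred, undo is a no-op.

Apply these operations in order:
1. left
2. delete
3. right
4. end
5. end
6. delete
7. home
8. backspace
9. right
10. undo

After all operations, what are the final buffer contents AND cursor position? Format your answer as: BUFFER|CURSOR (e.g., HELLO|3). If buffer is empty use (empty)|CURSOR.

Answer: OVCRAGX|0

Derivation:
After op 1 (left): buf='OVCRAGX' cursor=0
After op 2 (delete): buf='VCRAGX' cursor=0
After op 3 (right): buf='VCRAGX' cursor=1
After op 4 (end): buf='VCRAGX' cursor=6
After op 5 (end): buf='VCRAGX' cursor=6
After op 6 (delete): buf='VCRAGX' cursor=6
After op 7 (home): buf='VCRAGX' cursor=0
After op 8 (backspace): buf='VCRAGX' cursor=0
After op 9 (right): buf='VCRAGX' cursor=1
After op 10 (undo): buf='OVCRAGX' cursor=0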